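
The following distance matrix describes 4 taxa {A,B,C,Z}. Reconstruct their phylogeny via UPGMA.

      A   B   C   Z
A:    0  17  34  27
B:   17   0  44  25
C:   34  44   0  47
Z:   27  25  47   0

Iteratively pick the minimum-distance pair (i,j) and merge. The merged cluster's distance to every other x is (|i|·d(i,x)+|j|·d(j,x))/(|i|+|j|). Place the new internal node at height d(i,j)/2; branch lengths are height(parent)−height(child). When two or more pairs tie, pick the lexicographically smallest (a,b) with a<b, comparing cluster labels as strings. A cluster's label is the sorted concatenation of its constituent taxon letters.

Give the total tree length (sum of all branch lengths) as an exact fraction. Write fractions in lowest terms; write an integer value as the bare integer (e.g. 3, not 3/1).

379/6

1. join A+B (d=17) ⇒ AB; edges |A|=17/2, |B|=17/2
  updated: d(AB,C)=39, d(AB,Z)=26
2. join AB+Z (d=26) ⇒ ABZ; edges |AB|=9/2, |Z|=13
  updated: d(ABZ,C)=125/3
3. join ABZ+C (d=125/3) ⇒ ABCZ; edges |ABZ|=47/6, |C|=125/6
final tree: (((A:17/2,B:17/2):9/2,Z:13):47/6,C:125/6)
total length: 379/6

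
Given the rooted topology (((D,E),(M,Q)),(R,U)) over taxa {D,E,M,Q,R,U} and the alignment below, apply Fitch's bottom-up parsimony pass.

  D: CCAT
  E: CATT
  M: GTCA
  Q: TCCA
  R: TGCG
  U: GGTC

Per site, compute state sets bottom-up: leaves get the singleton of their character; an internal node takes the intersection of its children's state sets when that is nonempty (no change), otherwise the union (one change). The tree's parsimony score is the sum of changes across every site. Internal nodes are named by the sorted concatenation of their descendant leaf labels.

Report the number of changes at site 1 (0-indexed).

DE@0: {C} ∩ {C} = {C} (intersection, +0)
MQ@0: {G} ∪ {T} = {G,T} (union, +1)
DEMQ@0: {C} ∪ {G,T} = {C,G,T} (union, +1)
RU@0: {T} ∪ {G} = {G,T} (union, +1)
DEMQRU@0: {C,G,T} ∩ {G,T} = {G,T} (intersection, +0)
DE@1: {C} ∪ {A} = {A,C} (union, +1)
MQ@1: {T} ∪ {C} = {C,T} (union, +1)
DEMQ@1: {A,C} ∩ {C,T} = {C} (intersection, +0)
RU@1: {G} ∩ {G} = {G} (intersection, +0)
DEMQRU@1: {C} ∪ {G} = {C,G} (union, +1)
DE@2: {A} ∪ {T} = {A,T} (union, +1)
MQ@2: {C} ∩ {C} = {C} (intersection, +0)
DEMQ@2: {A,T} ∪ {C} = {A,C,T} (union, +1)
RU@2: {C} ∪ {T} = {C,T} (union, +1)
DEMQRU@2: {A,C,T} ∩ {C,T} = {C,T} (intersection, +0)
DE@3: {T} ∩ {T} = {T} (intersection, +0)
MQ@3: {A} ∩ {A} = {A} (intersection, +0)
DEMQ@3: {T} ∪ {A} = {A,T} (union, +1)
RU@3: {G} ∪ {C} = {C,G} (union, +1)
DEMQRU@3: {A,T} ∪ {C,G} = {A,C,G,T} (union, +1)
per-site changes: [3, 3, 3, 3]; total = 12

3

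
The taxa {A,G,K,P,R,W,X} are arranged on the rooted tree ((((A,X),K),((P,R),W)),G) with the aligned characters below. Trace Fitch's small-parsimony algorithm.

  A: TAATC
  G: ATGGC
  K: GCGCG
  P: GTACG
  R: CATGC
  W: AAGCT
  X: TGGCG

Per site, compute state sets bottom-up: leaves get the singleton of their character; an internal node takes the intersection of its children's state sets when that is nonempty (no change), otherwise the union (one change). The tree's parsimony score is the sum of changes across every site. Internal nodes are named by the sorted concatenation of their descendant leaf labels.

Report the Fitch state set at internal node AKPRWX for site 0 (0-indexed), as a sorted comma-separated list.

site 0, node AX: A={T} ∩ X={T} → {T} (+0)
site 0, node AKX: AX={T} ∪ K={G} → {G,T} (+1)
site 0, node PR: P={G} ∪ R={C} → {C,G} (+1)
site 0, node PRW: PR={C,G} ∪ W={A} → {A,C,G} (+1)
site 0, node AKPRWX: AKX={G,T} ∩ PRW={A,C,G} → {G} (+0)
site 0, node AGKPRWX: AKPRWX={G} ∪ G={A} → {A,G} (+1)
site 1, node AX: A={A} ∪ X={G} → {A,G} (+1)
site 1, node AKX: AX={A,G} ∪ K={C} → {A,C,G} (+1)
site 1, node PR: P={T} ∪ R={A} → {A,T} (+1)
site 1, node PRW: PR={A,T} ∩ W={A} → {A} (+0)
site 1, node AKPRWX: AKX={A,C,G} ∩ PRW={A} → {A} (+0)
site 1, node AGKPRWX: AKPRWX={A} ∪ G={T} → {A,T} (+1)
site 2, node AX: A={A} ∪ X={G} → {A,G} (+1)
site 2, node AKX: AX={A,G} ∩ K={G} → {G} (+0)
site 2, node PR: P={A} ∪ R={T} → {A,T} (+1)
site 2, node PRW: PR={A,T} ∪ W={G} → {A,G,T} (+1)
site 2, node AKPRWX: AKX={G} ∩ PRW={A,G,T} → {G} (+0)
site 2, node AGKPRWX: AKPRWX={G} ∩ G={G} → {G} (+0)
site 3, node AX: A={T} ∪ X={C} → {C,T} (+1)
site 3, node AKX: AX={C,T} ∩ K={C} → {C} (+0)
site 3, node PR: P={C} ∪ R={G} → {C,G} (+1)
site 3, node PRW: PR={C,G} ∩ W={C} → {C} (+0)
site 3, node AKPRWX: AKX={C} ∩ PRW={C} → {C} (+0)
site 3, node AGKPRWX: AKPRWX={C} ∪ G={G} → {C,G} (+1)
site 4, node AX: A={C} ∪ X={G} → {C,G} (+1)
site 4, node AKX: AX={C,G} ∩ K={G} → {G} (+0)
site 4, node PR: P={G} ∪ R={C} → {C,G} (+1)
site 4, node PRW: PR={C,G} ∪ W={T} → {C,G,T} (+1)
site 4, node AKPRWX: AKX={G} ∩ PRW={C,G,T} → {G} (+0)
site 4, node AGKPRWX: AKPRWX={G} ∪ G={C} → {C,G} (+1)
per-site changes: [4, 4, 3, 3, 4]; total = 18

G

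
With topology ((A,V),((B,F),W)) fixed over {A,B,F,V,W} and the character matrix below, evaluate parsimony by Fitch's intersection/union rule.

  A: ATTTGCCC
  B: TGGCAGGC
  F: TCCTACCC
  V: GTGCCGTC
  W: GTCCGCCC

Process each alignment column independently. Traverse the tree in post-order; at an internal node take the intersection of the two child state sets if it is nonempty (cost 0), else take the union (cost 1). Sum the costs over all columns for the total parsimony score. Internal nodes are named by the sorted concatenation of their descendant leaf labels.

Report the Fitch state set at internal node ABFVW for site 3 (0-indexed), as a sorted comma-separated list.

AV@0: {A} ∪ {G} = {A,G} (union, +1)
BF@0: {T} ∩ {T} = {T} (intersection, +0)
BFW@0: {T} ∪ {G} = {G,T} (union, +1)
ABFVW@0: {A,G} ∩ {G,T} = {G} (intersection, +0)
AV@1: {T} ∩ {T} = {T} (intersection, +0)
BF@1: {G} ∪ {C} = {C,G} (union, +1)
BFW@1: {C,G} ∪ {T} = {C,G,T} (union, +1)
ABFVW@1: {T} ∩ {C,G,T} = {T} (intersection, +0)
AV@2: {T} ∪ {G} = {G,T} (union, +1)
BF@2: {G} ∪ {C} = {C,G} (union, +1)
BFW@2: {C,G} ∩ {C} = {C} (intersection, +0)
ABFVW@2: {G,T} ∪ {C} = {C,G,T} (union, +1)
AV@3: {T} ∪ {C} = {C,T} (union, +1)
BF@3: {C} ∪ {T} = {C,T} (union, +1)
BFW@3: {C,T} ∩ {C} = {C} (intersection, +0)
ABFVW@3: {C,T} ∩ {C} = {C} (intersection, +0)
AV@4: {G} ∪ {C} = {C,G} (union, +1)
BF@4: {A} ∩ {A} = {A} (intersection, +0)
BFW@4: {A} ∪ {G} = {A,G} (union, +1)
ABFVW@4: {C,G} ∩ {A,G} = {G} (intersection, +0)
AV@5: {C} ∪ {G} = {C,G} (union, +1)
BF@5: {G} ∪ {C} = {C,G} (union, +1)
BFW@5: {C,G} ∩ {C} = {C} (intersection, +0)
ABFVW@5: {C,G} ∩ {C} = {C} (intersection, +0)
AV@6: {C} ∪ {T} = {C,T} (union, +1)
BF@6: {G} ∪ {C} = {C,G} (union, +1)
BFW@6: {C,G} ∩ {C} = {C} (intersection, +0)
ABFVW@6: {C,T} ∩ {C} = {C} (intersection, +0)
AV@7: {C} ∩ {C} = {C} (intersection, +0)
BF@7: {C} ∩ {C} = {C} (intersection, +0)
BFW@7: {C} ∩ {C} = {C} (intersection, +0)
ABFVW@7: {C} ∩ {C} = {C} (intersection, +0)
per-site changes: [2, 2, 3, 2, 2, 2, 2, 0]; total = 15

C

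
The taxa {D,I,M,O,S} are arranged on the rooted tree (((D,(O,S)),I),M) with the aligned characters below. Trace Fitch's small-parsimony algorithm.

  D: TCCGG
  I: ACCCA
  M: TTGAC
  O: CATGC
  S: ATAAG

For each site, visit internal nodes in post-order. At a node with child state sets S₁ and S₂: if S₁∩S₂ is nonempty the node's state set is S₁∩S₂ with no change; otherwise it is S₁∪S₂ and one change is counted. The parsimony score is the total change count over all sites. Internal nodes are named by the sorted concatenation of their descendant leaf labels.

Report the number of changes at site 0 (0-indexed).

3

site 0, node OS: O={C} ∪ S={A} → {A,C} (+1)
site 0, node DOS: D={T} ∪ OS={A,C} → {A,C,T} (+1)
site 0, node DIOS: DOS={A,C,T} ∩ I={A} → {A} (+0)
site 0, node DIMOS: DIOS={A} ∪ M={T} → {A,T} (+1)
site 1, node OS: O={A} ∪ S={T} → {A,T} (+1)
site 1, node DOS: D={C} ∪ OS={A,T} → {A,C,T} (+1)
site 1, node DIOS: DOS={A,C,T} ∩ I={C} → {C} (+0)
site 1, node DIMOS: DIOS={C} ∪ M={T} → {C,T} (+1)
site 2, node OS: O={T} ∪ S={A} → {A,T} (+1)
site 2, node DOS: D={C} ∪ OS={A,T} → {A,C,T} (+1)
site 2, node DIOS: DOS={A,C,T} ∩ I={C} → {C} (+0)
site 2, node DIMOS: DIOS={C} ∪ M={G} → {C,G} (+1)
site 3, node OS: O={G} ∪ S={A} → {A,G} (+1)
site 3, node DOS: D={G} ∩ OS={A,G} → {G} (+0)
site 3, node DIOS: DOS={G} ∪ I={C} → {C,G} (+1)
site 3, node DIMOS: DIOS={C,G} ∪ M={A} → {A,C,G} (+1)
site 4, node OS: O={C} ∪ S={G} → {C,G} (+1)
site 4, node DOS: D={G} ∩ OS={C,G} → {G} (+0)
site 4, node DIOS: DOS={G} ∪ I={A} → {A,G} (+1)
site 4, node DIMOS: DIOS={A,G} ∪ M={C} → {A,C,G} (+1)
per-site changes: [3, 3, 3, 3, 3]; total = 15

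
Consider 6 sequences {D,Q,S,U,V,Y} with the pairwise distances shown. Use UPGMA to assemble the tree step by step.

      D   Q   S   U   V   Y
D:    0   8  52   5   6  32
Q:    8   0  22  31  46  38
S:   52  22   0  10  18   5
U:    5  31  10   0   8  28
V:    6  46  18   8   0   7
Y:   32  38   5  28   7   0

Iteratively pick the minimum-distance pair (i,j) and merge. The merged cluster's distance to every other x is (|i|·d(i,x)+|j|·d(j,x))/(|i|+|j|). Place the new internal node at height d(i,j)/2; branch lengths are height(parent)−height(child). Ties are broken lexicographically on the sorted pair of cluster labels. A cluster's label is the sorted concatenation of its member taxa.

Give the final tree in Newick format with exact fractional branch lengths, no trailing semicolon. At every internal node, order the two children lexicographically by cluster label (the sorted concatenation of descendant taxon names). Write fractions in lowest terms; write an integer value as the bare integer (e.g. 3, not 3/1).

((((D:5/2,U:5/2):1,V:7/2):35/4,(S:5/2,Y:5/2):39/4):9/4,Q:29/2)

1. join D+U (d=5) ⇒ DU; edges |D|=5/2, |U|=5/2
  updated: d(DU,Q)=39/2, d(DU,S)=31, d(DU,V)=7, d(DU,Y)=30
2. join S+Y (d=5) ⇒ SY; edges |S|=5/2, |Y|=5/2
  updated: d(DU,SY)=61/2, d(Q,SY)=30, d(SY,V)=25/2
3. join DU+V (d=7) ⇒ DUV; edges |DU|=1, |V|=7/2
  updated: d(DUV,Q)=85/3, d(DUV,SY)=49/2
4. join DUV+SY (d=49/2) ⇒ DSUVY; edges |DUV|=35/4, |SY|=39/4
  updated: d(DSUVY,Q)=29
5. join DSUVY+Q (d=29) ⇒ DQSUVY; edges |DSUVY|=9/4, |Q|=29/2
final tree: ((((D:5/2,U:5/2):1,V:7/2):35/4,(S:5/2,Y:5/2):39/4):9/4,Q:29/2)
total length: 199/4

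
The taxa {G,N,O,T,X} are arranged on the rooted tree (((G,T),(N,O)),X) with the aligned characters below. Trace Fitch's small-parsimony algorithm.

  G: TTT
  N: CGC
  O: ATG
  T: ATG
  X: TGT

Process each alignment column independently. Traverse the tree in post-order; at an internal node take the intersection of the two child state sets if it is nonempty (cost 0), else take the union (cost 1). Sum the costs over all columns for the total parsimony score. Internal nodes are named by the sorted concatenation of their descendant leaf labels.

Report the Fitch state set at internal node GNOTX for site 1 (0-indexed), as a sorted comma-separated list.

[col 0] GT: children G:{T}, T:{A} ∪→ {A,T}; cost 1
[col 0] NO: children N:{C}, O:{A} ∪→ {A,C}; cost 1
[col 0] GNOT: children GT:{A,T}, NO:{A,C} ∩→ {A}; cost 0
[col 0] GNOTX: children GNOT:{A}, X:{T} ∪→ {A,T}; cost 1
[col 1] GT: children G:{T}, T:{T} ∩→ {T}; cost 0
[col 1] NO: children N:{G}, O:{T} ∪→ {G,T}; cost 1
[col 1] GNOT: children GT:{T}, NO:{G,T} ∩→ {T}; cost 0
[col 1] GNOTX: children GNOT:{T}, X:{G} ∪→ {G,T}; cost 1
[col 2] GT: children G:{T}, T:{G} ∪→ {G,T}; cost 1
[col 2] NO: children N:{C}, O:{G} ∪→ {C,G}; cost 1
[col 2] GNOT: children GT:{G,T}, NO:{C,G} ∩→ {G}; cost 0
[col 2] GNOTX: children GNOT:{G}, X:{T} ∪→ {G,T}; cost 1
per-site changes: [3, 2, 3]; total = 8

G,T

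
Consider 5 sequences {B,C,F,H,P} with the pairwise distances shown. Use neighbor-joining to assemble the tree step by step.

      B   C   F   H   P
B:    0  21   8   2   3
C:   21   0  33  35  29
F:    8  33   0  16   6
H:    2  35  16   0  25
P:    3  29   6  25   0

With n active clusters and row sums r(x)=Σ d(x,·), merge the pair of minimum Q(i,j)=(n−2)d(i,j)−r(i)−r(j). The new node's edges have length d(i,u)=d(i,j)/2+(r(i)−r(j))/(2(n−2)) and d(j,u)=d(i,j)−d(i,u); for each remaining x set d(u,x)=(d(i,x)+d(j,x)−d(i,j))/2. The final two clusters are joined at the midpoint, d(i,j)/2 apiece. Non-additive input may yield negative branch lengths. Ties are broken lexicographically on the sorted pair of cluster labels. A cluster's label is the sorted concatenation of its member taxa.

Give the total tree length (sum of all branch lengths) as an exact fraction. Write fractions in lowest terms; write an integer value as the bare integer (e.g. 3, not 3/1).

iteration 1: select F,P (d=6, Q=-108); attach at lengths (3, 3); label the merged cluster FP
  updated: d(B,FP)=5/2, d(C,FP)=28, d(FP,H)=35/2
iteration 2: select B,H (d=2, Q=-76); attach at lengths (-25/4, 33/4); label the merged cluster BH
  updated: d(BH,C)=27, d(BH,FP)=9
iteration 3: select BH,C (d=27, Q=-64); attach at lengths (4, 23); label the merged cluster BCH
  updated: d(BCH,FP)=5
iteration 4: select BCH,FP (d=5); attach at lengths (5/2, 5/2); label the merged cluster BCFHP
final tree: (((B:-25/4,H:33/4):4,C:23):5/2,(F:3,P:3):5/2)
total length: 40

40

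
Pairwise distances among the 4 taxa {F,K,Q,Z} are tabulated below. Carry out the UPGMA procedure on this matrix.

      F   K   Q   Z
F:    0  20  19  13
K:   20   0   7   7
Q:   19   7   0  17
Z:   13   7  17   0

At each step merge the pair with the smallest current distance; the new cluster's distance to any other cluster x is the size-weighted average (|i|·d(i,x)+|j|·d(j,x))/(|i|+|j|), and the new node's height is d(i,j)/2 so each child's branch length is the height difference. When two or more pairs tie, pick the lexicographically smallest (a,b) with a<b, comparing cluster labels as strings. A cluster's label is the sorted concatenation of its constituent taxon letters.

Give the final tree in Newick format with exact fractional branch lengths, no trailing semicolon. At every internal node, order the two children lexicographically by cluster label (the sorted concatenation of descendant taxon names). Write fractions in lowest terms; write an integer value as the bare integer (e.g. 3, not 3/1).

1. join K+Q (d=7) ⇒ KQ; edges |K|=7/2, |Q|=7/2
  updated: d(F,KQ)=39/2, d(KQ,Z)=12
2. join KQ+Z (d=12) ⇒ KQZ; edges |KQ|=5/2, |Z|=6
  updated: d(F,KQZ)=52/3
3. join F+KQZ (d=52/3) ⇒ FKQZ; edges |F|=26/3, |KQZ|=8/3
final tree: (F:26/3,((K:7/2,Q:7/2):5/2,Z:6):8/3)
total length: 161/6

(F:26/3,((K:7/2,Q:7/2):5/2,Z:6):8/3)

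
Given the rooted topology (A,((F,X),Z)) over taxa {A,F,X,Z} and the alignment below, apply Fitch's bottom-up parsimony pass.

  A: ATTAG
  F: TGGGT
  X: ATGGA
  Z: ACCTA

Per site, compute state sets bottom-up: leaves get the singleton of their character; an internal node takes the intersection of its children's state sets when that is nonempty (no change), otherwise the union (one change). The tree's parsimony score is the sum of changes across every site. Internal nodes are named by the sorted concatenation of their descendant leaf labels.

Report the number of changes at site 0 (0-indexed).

site 0, node FX: F={T} ∪ X={A} → {A,T} (+1)
site 0, node FXZ: FX={A,T} ∩ Z={A} → {A} (+0)
site 0, node AFXZ: A={A} ∩ FXZ={A} → {A} (+0)
site 1, node FX: F={G} ∪ X={T} → {G,T} (+1)
site 1, node FXZ: FX={G,T} ∪ Z={C} → {C,G,T} (+1)
site 1, node AFXZ: A={T} ∩ FXZ={C,G,T} → {T} (+0)
site 2, node FX: F={G} ∩ X={G} → {G} (+0)
site 2, node FXZ: FX={G} ∪ Z={C} → {C,G} (+1)
site 2, node AFXZ: A={T} ∪ FXZ={C,G} → {C,G,T} (+1)
site 3, node FX: F={G} ∩ X={G} → {G} (+0)
site 3, node FXZ: FX={G} ∪ Z={T} → {G,T} (+1)
site 3, node AFXZ: A={A} ∪ FXZ={G,T} → {A,G,T} (+1)
site 4, node FX: F={T} ∪ X={A} → {A,T} (+1)
site 4, node FXZ: FX={A,T} ∩ Z={A} → {A} (+0)
site 4, node AFXZ: A={G} ∪ FXZ={A} → {A,G} (+1)
per-site changes: [1, 2, 2, 2, 2]; total = 9

1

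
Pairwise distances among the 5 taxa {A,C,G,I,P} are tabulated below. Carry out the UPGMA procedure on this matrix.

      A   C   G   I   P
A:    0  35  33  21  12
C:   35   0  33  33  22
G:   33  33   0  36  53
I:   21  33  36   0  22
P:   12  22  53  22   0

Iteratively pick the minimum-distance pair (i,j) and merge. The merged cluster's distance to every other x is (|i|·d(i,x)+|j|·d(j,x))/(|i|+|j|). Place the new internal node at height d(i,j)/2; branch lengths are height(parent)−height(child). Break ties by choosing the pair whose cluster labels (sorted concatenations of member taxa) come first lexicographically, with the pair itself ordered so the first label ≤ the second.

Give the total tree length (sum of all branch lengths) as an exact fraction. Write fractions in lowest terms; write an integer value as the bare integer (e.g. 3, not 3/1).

141/2

iteration 1: select A,P (d=12); attach at lengths (6, 6); label the merged cluster AP
  updated: d(AP,C)=57/2, d(AP,G)=43, d(AP,I)=43/2
iteration 2: select AP,I (d=43/2); attach at lengths (19/4, 43/4); label the merged cluster AIP
  updated: d(AIP,C)=30, d(AIP,G)=122/3
iteration 3: select AIP,C (d=30); attach at lengths (17/4, 15); label the merged cluster ACIP
  updated: d(ACIP,G)=155/4
iteration 4: select ACIP,G (d=155/4); attach at lengths (35/8, 155/8); label the merged cluster ACGIP
final tree: ((((A:6,P:6):19/4,I:43/4):17/4,C:15):35/8,G:155/8)
total length: 141/2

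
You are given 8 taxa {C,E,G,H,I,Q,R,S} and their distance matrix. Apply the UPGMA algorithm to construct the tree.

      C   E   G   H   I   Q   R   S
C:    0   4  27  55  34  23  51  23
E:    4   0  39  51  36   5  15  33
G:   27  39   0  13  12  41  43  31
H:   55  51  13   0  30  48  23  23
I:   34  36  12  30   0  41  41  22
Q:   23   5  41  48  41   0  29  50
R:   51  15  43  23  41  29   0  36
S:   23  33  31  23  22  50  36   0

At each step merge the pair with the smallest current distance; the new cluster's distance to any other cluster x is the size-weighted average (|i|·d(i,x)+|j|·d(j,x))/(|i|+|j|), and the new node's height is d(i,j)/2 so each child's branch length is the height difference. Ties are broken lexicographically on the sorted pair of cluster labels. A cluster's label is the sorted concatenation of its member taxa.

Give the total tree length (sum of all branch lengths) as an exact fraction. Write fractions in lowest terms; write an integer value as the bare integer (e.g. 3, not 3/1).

1489/16

step 1: merge (C,E) at d=4; branch lengths C→2, E→2; new cluster CE
  updated: d(CE,G)=33, d(CE,H)=53, d(CE,I)=35, d(CE,Q)=14, d(CE,R)=33, d(CE,S)=28
step 2: merge (G,I) at d=12; branch lengths G→6, I→6; new cluster GI
  updated: d(CE,GI)=34, d(GI,H)=43/2, d(GI,Q)=41, d(GI,R)=42, d(GI,S)=53/2
step 3: merge (CE,Q) at d=14; branch lengths CE→5, Q→7; new cluster CEQ
  updated: d(CEQ,GI)=109/3, d(CEQ,H)=154/3, d(CEQ,R)=95/3, d(CEQ,S)=106/3
step 4: merge (GI,H) at d=43/2; branch lengths GI→19/4, H→43/4; new cluster GHI
  updated: d(CEQ,GHI)=124/3, d(GHI,R)=107/3, d(GHI,S)=76/3
step 5: merge (GHI,S) at d=76/3; branch lengths GHI→23/12, S→38/3; new cluster GHIS
  updated: d(CEQ,GHIS)=239/6, d(GHIS,R)=143/4
step 6: merge (CEQ,R) at d=95/3; branch lengths CEQ→53/6, R→95/6; new cluster CEQR
  updated: d(CEQR,GHIS)=621/16
step 7: merge (CEQR,GHIS) at d=621/16; branch lengths CEQR→343/96, GHIS→647/96; new cluster CEGHIQRS
final tree: ((((C:2,E:2):5,Q:7):53/6,R:95/6):343/96,(((G:6,I:6):19/4,H:43/4):23/12,S:38/3):647/96)
total length: 1489/16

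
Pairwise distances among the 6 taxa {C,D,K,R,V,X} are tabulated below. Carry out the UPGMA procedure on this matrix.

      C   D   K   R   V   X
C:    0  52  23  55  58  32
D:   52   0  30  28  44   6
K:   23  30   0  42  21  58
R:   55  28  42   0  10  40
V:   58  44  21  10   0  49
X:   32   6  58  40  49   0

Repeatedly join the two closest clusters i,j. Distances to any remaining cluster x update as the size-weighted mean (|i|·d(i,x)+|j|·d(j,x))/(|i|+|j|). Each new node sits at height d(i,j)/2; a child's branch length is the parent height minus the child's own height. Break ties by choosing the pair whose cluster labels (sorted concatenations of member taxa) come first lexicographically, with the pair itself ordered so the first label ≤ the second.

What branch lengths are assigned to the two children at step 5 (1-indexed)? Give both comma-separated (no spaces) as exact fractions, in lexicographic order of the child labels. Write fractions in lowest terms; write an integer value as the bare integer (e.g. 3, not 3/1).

iteration 1: select D,X (d=6); attach at lengths (3, 3); label the merged cluster DX
  updated: d(C,DX)=42, d(DX,K)=44, d(DX,R)=34, d(DX,V)=93/2
iteration 2: select R,V (d=10); attach at lengths (5, 5); label the merged cluster RV
  updated: d(C,RV)=113/2, d(DX,RV)=161/4, d(K,RV)=63/2
iteration 3: select C,K (d=23); attach at lengths (23/2, 23/2); label the merged cluster CK
  updated: d(CK,DX)=43, d(CK,RV)=44
iteration 4: select DX,RV (d=161/4); attach at lengths (137/8, 121/8); label the merged cluster DRVX
  updated: d(CK,DRVX)=87/2
iteration 5: select CK,DRVX (d=87/2); attach at lengths (41/4, 13/8); label the merged cluster CDKRVX
final tree: ((C:23/2,K:23/2):41/4,((D:3,X:3):137/8,(R:5,V:5):121/8):13/8)
total length: 665/8

41/4,13/8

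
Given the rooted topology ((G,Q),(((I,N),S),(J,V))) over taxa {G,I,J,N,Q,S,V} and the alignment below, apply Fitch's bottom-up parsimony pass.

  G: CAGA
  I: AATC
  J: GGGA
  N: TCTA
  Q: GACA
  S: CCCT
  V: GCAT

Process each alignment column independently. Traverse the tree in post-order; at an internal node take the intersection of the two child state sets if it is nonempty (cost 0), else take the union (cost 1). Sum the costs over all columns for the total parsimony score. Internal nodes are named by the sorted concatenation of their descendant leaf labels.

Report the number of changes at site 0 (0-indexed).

site 0, node GQ: G={C} ∪ Q={G} → {C,G} (+1)
site 0, node IN: I={A} ∪ N={T} → {A,T} (+1)
site 0, node INS: IN={A,T} ∪ S={C} → {A,C,T} (+1)
site 0, node JV: J={G} ∩ V={G} → {G} (+0)
site 0, node IJNSV: INS={A,C,T} ∪ JV={G} → {A,C,G,T} (+1)
site 0, node GIJNQSV: GQ={C,G} ∩ IJNSV={A,C,G,T} → {C,G} (+0)
site 1, node GQ: G={A} ∩ Q={A} → {A} (+0)
site 1, node IN: I={A} ∪ N={C} → {A,C} (+1)
site 1, node INS: IN={A,C} ∩ S={C} → {C} (+0)
site 1, node JV: J={G} ∪ V={C} → {C,G} (+1)
site 1, node IJNSV: INS={C} ∩ JV={C,G} → {C} (+0)
site 1, node GIJNQSV: GQ={A} ∪ IJNSV={C} → {A,C} (+1)
site 2, node GQ: G={G} ∪ Q={C} → {C,G} (+1)
site 2, node IN: I={T} ∩ N={T} → {T} (+0)
site 2, node INS: IN={T} ∪ S={C} → {C,T} (+1)
site 2, node JV: J={G} ∪ V={A} → {A,G} (+1)
site 2, node IJNSV: INS={C,T} ∪ JV={A,G} → {A,C,G,T} (+1)
site 2, node GIJNQSV: GQ={C,G} ∩ IJNSV={A,C,G,T} → {C,G} (+0)
site 3, node GQ: G={A} ∩ Q={A} → {A} (+0)
site 3, node IN: I={C} ∪ N={A} → {A,C} (+1)
site 3, node INS: IN={A,C} ∪ S={T} → {A,C,T} (+1)
site 3, node JV: J={A} ∪ V={T} → {A,T} (+1)
site 3, node IJNSV: INS={A,C,T} ∩ JV={A,T} → {A,T} (+0)
site 3, node GIJNQSV: GQ={A} ∩ IJNSV={A,T} → {A} (+0)
per-site changes: [4, 3, 4, 3]; total = 14

4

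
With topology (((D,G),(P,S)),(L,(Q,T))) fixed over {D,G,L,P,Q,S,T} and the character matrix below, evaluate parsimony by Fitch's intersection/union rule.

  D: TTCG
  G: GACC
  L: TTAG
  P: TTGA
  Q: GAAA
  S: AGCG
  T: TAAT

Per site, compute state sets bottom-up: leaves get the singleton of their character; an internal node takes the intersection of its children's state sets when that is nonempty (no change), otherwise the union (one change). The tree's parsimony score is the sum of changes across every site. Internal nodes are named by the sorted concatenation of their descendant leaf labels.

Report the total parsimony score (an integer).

12

DG@0: {T} ∪ {G} = {G,T} (union, +1)
PS@0: {T} ∪ {A} = {A,T} (union, +1)
DGPS@0: {G,T} ∩ {A,T} = {T} (intersection, +0)
QT@0: {G} ∪ {T} = {G,T} (union, +1)
LQT@0: {T} ∩ {G,T} = {T} (intersection, +0)
DGLPQST@0: {T} ∩ {T} = {T} (intersection, +0)
DG@1: {T} ∪ {A} = {A,T} (union, +1)
PS@1: {T} ∪ {G} = {G,T} (union, +1)
DGPS@1: {A,T} ∩ {G,T} = {T} (intersection, +0)
QT@1: {A} ∩ {A} = {A} (intersection, +0)
LQT@1: {T} ∪ {A} = {A,T} (union, +1)
DGLPQST@1: {T} ∩ {A,T} = {T} (intersection, +0)
DG@2: {C} ∩ {C} = {C} (intersection, +0)
PS@2: {G} ∪ {C} = {C,G} (union, +1)
DGPS@2: {C} ∩ {C,G} = {C} (intersection, +0)
QT@2: {A} ∩ {A} = {A} (intersection, +0)
LQT@2: {A} ∩ {A} = {A} (intersection, +0)
DGLPQST@2: {C} ∪ {A} = {A,C} (union, +1)
DG@3: {G} ∪ {C} = {C,G} (union, +1)
PS@3: {A} ∪ {G} = {A,G} (union, +1)
DGPS@3: {C,G} ∩ {A,G} = {G} (intersection, +0)
QT@3: {A} ∪ {T} = {A,T} (union, +1)
LQT@3: {G} ∪ {A,T} = {A,G,T} (union, +1)
DGLPQST@3: {G} ∩ {A,G,T} = {G} (intersection, +0)
per-site changes: [3, 3, 2, 4]; total = 12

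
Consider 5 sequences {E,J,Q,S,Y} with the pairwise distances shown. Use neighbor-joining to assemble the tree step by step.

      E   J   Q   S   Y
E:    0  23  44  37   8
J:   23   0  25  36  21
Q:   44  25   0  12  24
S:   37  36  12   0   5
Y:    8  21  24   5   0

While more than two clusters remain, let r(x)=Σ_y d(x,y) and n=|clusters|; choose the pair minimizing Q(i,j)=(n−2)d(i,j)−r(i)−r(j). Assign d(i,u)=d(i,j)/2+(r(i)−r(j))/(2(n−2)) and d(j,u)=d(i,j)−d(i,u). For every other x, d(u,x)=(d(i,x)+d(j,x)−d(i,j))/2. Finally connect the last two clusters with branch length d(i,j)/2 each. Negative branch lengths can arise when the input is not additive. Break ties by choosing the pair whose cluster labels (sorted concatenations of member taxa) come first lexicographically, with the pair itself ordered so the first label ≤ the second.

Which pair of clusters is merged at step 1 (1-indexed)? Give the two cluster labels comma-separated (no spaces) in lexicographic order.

iteration 1: select Q,S (d=12, Q=-159); attach at lengths (17/2, 7/2); label the merged cluster QS
  updated: d(E,QS)=69/2, d(J,QS)=49/2, d(QS,Y)=17/2
iteration 2: select E,J (d=23, Q=-88); attach at lengths (43/4, 49/4); label the merged cluster EJ
  updated: d(EJ,QS)=18, d(EJ,Y)=3
iteration 3: select EJ,QS (d=18, Q=-59/2); attach at lengths (25/4, 47/4); label the merged cluster EJQS
  updated: d(EJQS,Y)=-13/4
iteration 4: select EJQS,Y (d=-13/4); attach at lengths (-13/8, -13/8); label the merged cluster EJQSY
final tree: (((E:43/4,J:49/4):25/4,(Q:17/2,S:7/2):47/4):-13/8,Y:-13/8)
total length: 199/4

Q,S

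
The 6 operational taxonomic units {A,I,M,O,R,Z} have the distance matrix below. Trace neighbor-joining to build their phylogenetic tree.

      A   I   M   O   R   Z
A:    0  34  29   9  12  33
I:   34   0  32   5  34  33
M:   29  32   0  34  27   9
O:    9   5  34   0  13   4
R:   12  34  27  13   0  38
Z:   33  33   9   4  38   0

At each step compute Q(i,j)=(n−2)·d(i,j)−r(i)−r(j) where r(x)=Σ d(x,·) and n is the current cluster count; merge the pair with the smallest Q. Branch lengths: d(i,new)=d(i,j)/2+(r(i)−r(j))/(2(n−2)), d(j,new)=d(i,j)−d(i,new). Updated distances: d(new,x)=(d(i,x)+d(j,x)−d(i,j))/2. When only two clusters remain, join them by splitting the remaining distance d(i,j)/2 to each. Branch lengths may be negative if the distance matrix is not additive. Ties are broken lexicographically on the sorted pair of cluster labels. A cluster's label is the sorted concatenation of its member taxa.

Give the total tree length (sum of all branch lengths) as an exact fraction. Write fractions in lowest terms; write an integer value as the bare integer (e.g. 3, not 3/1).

iteration 1: select M,Z (d=9, Q=-212); attach at lengths (25/4, 11/4); label the merged cluster MZ
  updated: d(A,MZ)=53/2, d(I,MZ)=28, d(MZ,O)=29/2, d(MZ,R)=28
iteration 2: select A,R (d=12, Q=-265/2); attach at lengths (61/12, 83/12); label the merged cluster AR
  updated: d(AR,I)=28, d(AR,MZ)=85/4, d(AR,O)=5
iteration 3: select AR,MZ (d=85/4, Q=-151/2); attach at lengths (33/4, 13); label the merged cluster AMRZ
  updated: d(AMRZ,I)=139/8, d(AMRZ,O)=-7/8
iteration 4: select AMRZ,I (d=139/8, Q=-43/2); attach at lengths (23/4, 93/8); label the merged cluster AIMRZ
  updated: d(AIMRZ,O)=-53/8
iteration 5: select AIMRZ,O (d=-53/8); attach at lengths (-53/16, -53/16); label the merged cluster AIMORZ
final tree: ((((A:61/12,R:83/12):33/4,(M:25/4,Z:11/4):13):23/4,I:93/8):-53/16,O:-53/16)
total length: 53

53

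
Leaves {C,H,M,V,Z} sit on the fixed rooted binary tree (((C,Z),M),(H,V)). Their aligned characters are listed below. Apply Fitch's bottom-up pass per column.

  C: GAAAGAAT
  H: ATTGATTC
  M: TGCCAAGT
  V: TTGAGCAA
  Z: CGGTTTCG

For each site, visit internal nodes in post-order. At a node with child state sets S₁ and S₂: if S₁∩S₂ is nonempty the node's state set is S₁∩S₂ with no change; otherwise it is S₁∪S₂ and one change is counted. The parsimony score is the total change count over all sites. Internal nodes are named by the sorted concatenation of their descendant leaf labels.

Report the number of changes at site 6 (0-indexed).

CZ@0: {G} ∪ {C} = {C,G} (union, +1)
CMZ@0: {C,G} ∪ {T} = {C,G,T} (union, +1)
HV@0: {A} ∪ {T} = {A,T} (union, +1)
CHMVZ@0: {C,G,T} ∩ {A,T} = {T} (intersection, +0)
CZ@1: {A} ∪ {G} = {A,G} (union, +1)
CMZ@1: {A,G} ∩ {G} = {G} (intersection, +0)
HV@1: {T} ∩ {T} = {T} (intersection, +0)
CHMVZ@1: {G} ∪ {T} = {G,T} (union, +1)
CZ@2: {A} ∪ {G} = {A,G} (union, +1)
CMZ@2: {A,G} ∪ {C} = {A,C,G} (union, +1)
HV@2: {T} ∪ {G} = {G,T} (union, +1)
CHMVZ@2: {A,C,G} ∩ {G,T} = {G} (intersection, +0)
CZ@3: {A} ∪ {T} = {A,T} (union, +1)
CMZ@3: {A,T} ∪ {C} = {A,C,T} (union, +1)
HV@3: {G} ∪ {A} = {A,G} (union, +1)
CHMVZ@3: {A,C,T} ∩ {A,G} = {A} (intersection, +0)
CZ@4: {G} ∪ {T} = {G,T} (union, +1)
CMZ@4: {G,T} ∪ {A} = {A,G,T} (union, +1)
HV@4: {A} ∪ {G} = {A,G} (union, +1)
CHMVZ@4: {A,G,T} ∩ {A,G} = {A,G} (intersection, +0)
CZ@5: {A} ∪ {T} = {A,T} (union, +1)
CMZ@5: {A,T} ∩ {A} = {A} (intersection, +0)
HV@5: {T} ∪ {C} = {C,T} (union, +1)
CHMVZ@5: {A} ∪ {C,T} = {A,C,T} (union, +1)
CZ@6: {A} ∪ {C} = {A,C} (union, +1)
CMZ@6: {A,C} ∪ {G} = {A,C,G} (union, +1)
HV@6: {T} ∪ {A} = {A,T} (union, +1)
CHMVZ@6: {A,C,G} ∩ {A,T} = {A} (intersection, +0)
CZ@7: {T} ∪ {G} = {G,T} (union, +1)
CMZ@7: {G,T} ∩ {T} = {T} (intersection, +0)
HV@7: {C} ∪ {A} = {A,C} (union, +1)
CHMVZ@7: {T} ∪ {A,C} = {A,C,T} (union, +1)
per-site changes: [3, 2, 3, 3, 3, 3, 3, 3]; total = 23

3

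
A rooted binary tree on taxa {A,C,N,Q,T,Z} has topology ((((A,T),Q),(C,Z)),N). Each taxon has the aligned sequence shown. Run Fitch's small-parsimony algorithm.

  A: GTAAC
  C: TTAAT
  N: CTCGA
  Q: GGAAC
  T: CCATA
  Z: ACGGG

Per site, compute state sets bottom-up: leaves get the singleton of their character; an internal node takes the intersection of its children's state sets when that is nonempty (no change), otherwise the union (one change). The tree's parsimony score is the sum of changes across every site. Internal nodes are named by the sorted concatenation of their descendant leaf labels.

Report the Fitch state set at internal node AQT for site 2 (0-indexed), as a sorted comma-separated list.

A

[col 0] AT: children A:{G}, T:{C} ∪→ {C,G}; cost 1
[col 0] AQT: children AT:{C,G}, Q:{G} ∩→ {G}; cost 0
[col 0] CZ: children C:{T}, Z:{A} ∪→ {A,T}; cost 1
[col 0] ACQTZ: children AQT:{G}, CZ:{A,T} ∪→ {A,G,T}; cost 1
[col 0] ACNQTZ: children ACQTZ:{A,G,T}, N:{C} ∪→ {A,C,G,T}; cost 1
[col 1] AT: children A:{T}, T:{C} ∪→ {C,T}; cost 1
[col 1] AQT: children AT:{C,T}, Q:{G} ∪→ {C,G,T}; cost 1
[col 1] CZ: children C:{T}, Z:{C} ∪→ {C,T}; cost 1
[col 1] ACQTZ: children AQT:{C,G,T}, CZ:{C,T} ∩→ {C,T}; cost 0
[col 1] ACNQTZ: children ACQTZ:{C,T}, N:{T} ∩→ {T}; cost 0
[col 2] AT: children A:{A}, T:{A} ∩→ {A}; cost 0
[col 2] AQT: children AT:{A}, Q:{A} ∩→ {A}; cost 0
[col 2] CZ: children C:{A}, Z:{G} ∪→ {A,G}; cost 1
[col 2] ACQTZ: children AQT:{A}, CZ:{A,G} ∩→ {A}; cost 0
[col 2] ACNQTZ: children ACQTZ:{A}, N:{C} ∪→ {A,C}; cost 1
[col 3] AT: children A:{A}, T:{T} ∪→ {A,T}; cost 1
[col 3] AQT: children AT:{A,T}, Q:{A} ∩→ {A}; cost 0
[col 3] CZ: children C:{A}, Z:{G} ∪→ {A,G}; cost 1
[col 3] ACQTZ: children AQT:{A}, CZ:{A,G} ∩→ {A}; cost 0
[col 3] ACNQTZ: children ACQTZ:{A}, N:{G} ∪→ {A,G}; cost 1
[col 4] AT: children A:{C}, T:{A} ∪→ {A,C}; cost 1
[col 4] AQT: children AT:{A,C}, Q:{C} ∩→ {C}; cost 0
[col 4] CZ: children C:{T}, Z:{G} ∪→ {G,T}; cost 1
[col 4] ACQTZ: children AQT:{C}, CZ:{G,T} ∪→ {C,G,T}; cost 1
[col 4] ACNQTZ: children ACQTZ:{C,G,T}, N:{A} ∪→ {A,C,G,T}; cost 1
per-site changes: [4, 3, 2, 3, 4]; total = 16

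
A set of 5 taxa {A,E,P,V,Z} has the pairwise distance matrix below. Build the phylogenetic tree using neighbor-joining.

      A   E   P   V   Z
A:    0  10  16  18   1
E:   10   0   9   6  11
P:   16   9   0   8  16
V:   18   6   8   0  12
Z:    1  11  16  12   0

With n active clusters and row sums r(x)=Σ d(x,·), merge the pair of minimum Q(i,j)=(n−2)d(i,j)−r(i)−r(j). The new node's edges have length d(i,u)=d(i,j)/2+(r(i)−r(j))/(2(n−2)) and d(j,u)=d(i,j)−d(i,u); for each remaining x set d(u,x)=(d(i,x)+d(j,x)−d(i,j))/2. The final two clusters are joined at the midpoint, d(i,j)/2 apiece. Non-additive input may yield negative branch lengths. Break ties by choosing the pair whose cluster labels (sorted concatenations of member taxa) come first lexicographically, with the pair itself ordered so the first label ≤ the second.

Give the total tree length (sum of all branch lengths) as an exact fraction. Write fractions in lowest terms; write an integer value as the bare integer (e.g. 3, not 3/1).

85/4

iteration 1: select A,Z (d=1, Q=-82); attach at lengths (4/3, -1/3); label the merged cluster AZ
  updated: d(AZ,E)=10, d(AZ,P)=31/2, d(AZ,V)=29/2
iteration 2: select AZ,E (d=10, Q=-45); attach at lengths (35/4, 5/4); label the merged cluster AEZ
  updated: d(AEZ,P)=29/4, d(AEZ,V)=21/4
iteration 3: select AEZ,P (d=29/4, Q=-41/2); attach at lengths (9/4, 5); label the merged cluster AEPZ
  updated: d(AEPZ,V)=3
iteration 4: select AEPZ,V (d=3); attach at lengths (3/2, 3/2); label the merged cluster AEPVZ
final tree: ((((A:4/3,Z:-1/3):35/4,E:5/4):9/4,P:5):3/2,V:3/2)
total length: 85/4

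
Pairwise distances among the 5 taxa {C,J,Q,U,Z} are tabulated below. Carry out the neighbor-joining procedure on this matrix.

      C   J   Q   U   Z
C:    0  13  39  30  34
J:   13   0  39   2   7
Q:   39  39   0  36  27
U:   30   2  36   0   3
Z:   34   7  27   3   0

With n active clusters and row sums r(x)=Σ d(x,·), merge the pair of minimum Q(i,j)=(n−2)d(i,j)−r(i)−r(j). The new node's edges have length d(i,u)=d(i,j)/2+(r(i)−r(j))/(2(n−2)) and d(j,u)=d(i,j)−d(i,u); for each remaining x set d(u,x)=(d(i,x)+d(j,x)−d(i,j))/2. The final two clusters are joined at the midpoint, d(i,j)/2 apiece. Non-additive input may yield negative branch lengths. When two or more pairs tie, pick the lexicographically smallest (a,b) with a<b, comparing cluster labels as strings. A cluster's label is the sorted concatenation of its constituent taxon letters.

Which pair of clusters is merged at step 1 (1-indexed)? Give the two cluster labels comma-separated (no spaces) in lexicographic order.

step 1: merge (C,Q) at d=39, Q=-140; branch lengths C→46/3, Q→71/3; new cluster CQ
  updated: d(CQ,J)=13/2, d(CQ,U)=27/2, d(CQ,Z)=11
step 2: merge (CQ,J) at d=13/2, Q=-67/2; branch lengths CQ→57/8, J→-5/8; new cluster CJQ
  updated: d(CJQ,U)=9/2, d(CJQ,Z)=23/4
step 3: merge (CJQ,U) at d=9/2, Q=-53/4; branch lengths CJQ→29/8, U→7/8; new cluster CJQU
  updated: d(CJQU,Z)=17/8
step 4: merge (CJQU,Z) at d=17/8; branch lengths CJQU→17/16, Z→17/16; new cluster CJQUZ
final tree: ((((C:46/3,Q:71/3):57/8,J:-5/8):29/8,U:7/8):17/16,Z:17/16)
total length: 417/8

C,Q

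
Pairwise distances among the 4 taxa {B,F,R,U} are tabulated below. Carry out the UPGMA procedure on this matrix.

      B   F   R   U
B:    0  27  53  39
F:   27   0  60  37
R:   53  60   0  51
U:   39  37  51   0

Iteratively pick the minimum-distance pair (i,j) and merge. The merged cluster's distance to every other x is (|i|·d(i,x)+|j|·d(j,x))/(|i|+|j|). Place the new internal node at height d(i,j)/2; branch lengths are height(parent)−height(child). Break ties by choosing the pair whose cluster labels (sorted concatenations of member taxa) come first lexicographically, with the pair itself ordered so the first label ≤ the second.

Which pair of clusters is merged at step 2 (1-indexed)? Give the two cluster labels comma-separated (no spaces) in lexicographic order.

iteration 1: select B,F (d=27); attach at lengths (27/2, 27/2); label the merged cluster BF
  updated: d(BF,R)=113/2, d(BF,U)=38
iteration 2: select BF,U (d=38); attach at lengths (11/2, 19); label the merged cluster BFU
  updated: d(BFU,R)=164/3
iteration 3: select BFU,R (d=164/3); attach at lengths (25/3, 82/3); label the merged cluster BFRU
final tree: (((B:27/2,F:27/2):11/2,U:19):25/3,R:82/3)
total length: 523/6

BF,U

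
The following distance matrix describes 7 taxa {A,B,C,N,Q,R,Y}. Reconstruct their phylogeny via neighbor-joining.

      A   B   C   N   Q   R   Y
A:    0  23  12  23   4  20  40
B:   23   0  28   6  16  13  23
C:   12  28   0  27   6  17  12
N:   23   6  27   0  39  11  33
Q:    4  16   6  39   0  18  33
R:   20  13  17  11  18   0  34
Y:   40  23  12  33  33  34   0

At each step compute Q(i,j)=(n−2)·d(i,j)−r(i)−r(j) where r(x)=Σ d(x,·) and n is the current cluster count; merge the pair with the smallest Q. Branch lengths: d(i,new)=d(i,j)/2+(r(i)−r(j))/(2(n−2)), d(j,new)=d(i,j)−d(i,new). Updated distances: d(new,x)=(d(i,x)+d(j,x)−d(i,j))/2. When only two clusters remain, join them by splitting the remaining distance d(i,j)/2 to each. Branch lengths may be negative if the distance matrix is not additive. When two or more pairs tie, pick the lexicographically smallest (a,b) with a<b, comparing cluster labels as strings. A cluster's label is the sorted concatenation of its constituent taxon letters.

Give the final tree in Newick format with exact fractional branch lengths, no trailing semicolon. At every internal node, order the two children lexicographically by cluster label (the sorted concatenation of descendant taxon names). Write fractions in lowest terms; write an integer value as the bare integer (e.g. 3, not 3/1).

step 1: merge (A,Q) at d=4, Q=-218; branch lengths A→13/5, Q→7/5; new cluster AQ
  updated: d(AQ,B)=35/2, d(AQ,C)=7, d(AQ,N)=29, d(AQ,R)=17, d(AQ,Y)=69/2
step 2: merge (C,Y) at d=12, Q=-359/2; branch lengths C→5/16, Y→187/16; new cluster CY
  updated: d(AQ,CY)=59/4, d(B,CY)=39/2, d(CY,N)=24, d(CY,R)=39/2
step 3: merge (AQ,CY) at d=59/4, Q=-447/4; branch lengths AQ→179/24, CY→175/24; new cluster ACQY
  updated: d(ACQY,B)=89/8, d(ACQY,N)=153/8, d(ACQY,R)=87/8
step 4: merge (ACQY,R) at d=87/8, Q=-217/4; branch lengths ACQY→7, R→31/8; new cluster ACQRY
  updated: d(ACQRY,B)=53/8, d(ACQRY,N)=77/8
step 5: merge (ACQRY,B) at d=53/8, Q=-89/4; branch lengths ACQRY→41/8, B→3/2; new cluster ABCQRY
  updated: d(ABCQRY,N)=9/2
step 6: merge (ABCQRY,N) at d=9/2; branch lengths ABCQRY→9/4, N→9/4; new cluster ABCNQRY
final tree: (((((A:13/5,Q:7/5):179/24,(C:5/16,Y:187/16):175/24):7,R:31/8):41/8,B:3/2):9/4,N:9/4)
total length: 211/4

(((((A:13/5,Q:7/5):179/24,(C:5/16,Y:187/16):175/24):7,R:31/8):41/8,B:3/2):9/4,N:9/4)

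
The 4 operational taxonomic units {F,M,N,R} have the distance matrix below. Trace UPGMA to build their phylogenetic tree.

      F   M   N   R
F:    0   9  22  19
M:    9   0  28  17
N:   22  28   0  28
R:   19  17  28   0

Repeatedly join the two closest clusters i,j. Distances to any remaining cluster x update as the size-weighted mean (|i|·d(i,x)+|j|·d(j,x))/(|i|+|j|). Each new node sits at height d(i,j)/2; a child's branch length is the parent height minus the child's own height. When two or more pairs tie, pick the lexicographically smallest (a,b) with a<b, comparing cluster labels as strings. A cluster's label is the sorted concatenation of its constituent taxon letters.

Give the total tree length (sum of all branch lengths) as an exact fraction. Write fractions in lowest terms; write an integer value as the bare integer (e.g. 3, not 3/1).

79/2

step 1: merge (F,M) at d=9; branch lengths F→9/2, M→9/2; new cluster FM
  updated: d(FM,N)=25, d(FM,R)=18
step 2: merge (FM,R) at d=18; branch lengths FM→9/2, R→9; new cluster FMR
  updated: d(FMR,N)=26
step 3: merge (FMR,N) at d=26; branch lengths FMR→4, N→13; new cluster FMNR
final tree: (((F:9/2,M:9/2):9/2,R:9):4,N:13)
total length: 79/2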